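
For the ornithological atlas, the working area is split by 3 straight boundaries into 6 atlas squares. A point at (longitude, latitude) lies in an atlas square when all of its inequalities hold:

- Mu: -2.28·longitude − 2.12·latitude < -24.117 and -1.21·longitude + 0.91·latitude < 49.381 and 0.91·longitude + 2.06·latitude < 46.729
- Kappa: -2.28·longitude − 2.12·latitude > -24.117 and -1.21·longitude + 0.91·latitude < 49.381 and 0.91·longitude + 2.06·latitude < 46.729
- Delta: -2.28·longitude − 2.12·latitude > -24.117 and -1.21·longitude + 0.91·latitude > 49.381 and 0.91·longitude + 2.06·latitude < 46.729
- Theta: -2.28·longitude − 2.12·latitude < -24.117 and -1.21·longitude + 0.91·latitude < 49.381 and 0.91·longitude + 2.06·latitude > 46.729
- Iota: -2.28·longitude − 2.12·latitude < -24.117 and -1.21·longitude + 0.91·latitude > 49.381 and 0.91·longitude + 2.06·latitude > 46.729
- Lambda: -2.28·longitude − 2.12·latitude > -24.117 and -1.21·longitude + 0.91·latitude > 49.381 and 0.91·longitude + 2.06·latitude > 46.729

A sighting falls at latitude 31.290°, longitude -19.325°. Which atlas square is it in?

-2.28·-19.325 − 2.12·31.290 = -22.274, which is > -24.117
-1.21·-19.325 + 0.91·31.290 = 51.857, which is > 49.381
0.91·-19.325 + 2.06·31.290 = 46.872, which is > 46.729
This sign pattern matches Lambda.

Lambda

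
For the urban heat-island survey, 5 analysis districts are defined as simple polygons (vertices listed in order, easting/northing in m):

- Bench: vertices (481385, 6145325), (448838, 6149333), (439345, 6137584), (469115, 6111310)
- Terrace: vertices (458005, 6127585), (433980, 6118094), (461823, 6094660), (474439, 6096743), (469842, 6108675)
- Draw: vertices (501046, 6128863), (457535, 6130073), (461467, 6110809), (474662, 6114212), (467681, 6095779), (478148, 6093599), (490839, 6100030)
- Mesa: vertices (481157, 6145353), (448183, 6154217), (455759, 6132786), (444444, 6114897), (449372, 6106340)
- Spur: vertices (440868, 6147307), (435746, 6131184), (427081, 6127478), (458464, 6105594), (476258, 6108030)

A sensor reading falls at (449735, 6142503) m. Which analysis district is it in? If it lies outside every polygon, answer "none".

Cast a ray rightward from (449735, 6142503). For each polygon, the edges (by vertex number in listed order) whose endpoints lie on opposite sides of northing = 6142503, where each meets that height, and whether that is right or left of the point:
Bench: 2–3 at easting≈443319.5 (left), 4–1 at easting≈480367.0 (right) → 1 crossing.
Terrace: no edge straddles that height → 0 crossings.
Draw: no edge straddles that height → 0 crossings.
Mesa: 2–3 at easting≈452324.0 (right), 5–1 at easting≈478835.0 (right) → 2 crossings.
Spur: 1–2 at easting≈439341.9 (left), 5–1 at easting≈445196.6 (left) → 0 crossings.
Only Bench has an odd count, so the point is inside Bench.

Bench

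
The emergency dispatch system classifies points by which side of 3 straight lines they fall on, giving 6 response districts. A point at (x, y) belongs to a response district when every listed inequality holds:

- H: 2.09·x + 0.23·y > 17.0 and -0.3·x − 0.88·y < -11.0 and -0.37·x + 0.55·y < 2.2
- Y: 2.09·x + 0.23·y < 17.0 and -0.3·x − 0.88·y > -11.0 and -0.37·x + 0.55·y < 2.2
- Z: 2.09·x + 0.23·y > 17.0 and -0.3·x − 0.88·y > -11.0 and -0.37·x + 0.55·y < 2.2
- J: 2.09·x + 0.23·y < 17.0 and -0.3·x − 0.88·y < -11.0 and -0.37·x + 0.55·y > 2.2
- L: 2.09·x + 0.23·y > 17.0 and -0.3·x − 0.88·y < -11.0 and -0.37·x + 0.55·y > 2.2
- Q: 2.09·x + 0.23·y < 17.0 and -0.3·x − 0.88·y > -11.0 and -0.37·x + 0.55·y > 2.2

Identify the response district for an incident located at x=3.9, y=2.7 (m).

2.09·3.9 + 0.23·2.7 = 8.772, which is < 17.0
-0.3·3.9 − 0.88·2.7 = -3.546, which is > -11.0
-0.37·3.9 + 0.55·2.7 = 0.042, which is < 2.2
This sign pattern matches Y.

Y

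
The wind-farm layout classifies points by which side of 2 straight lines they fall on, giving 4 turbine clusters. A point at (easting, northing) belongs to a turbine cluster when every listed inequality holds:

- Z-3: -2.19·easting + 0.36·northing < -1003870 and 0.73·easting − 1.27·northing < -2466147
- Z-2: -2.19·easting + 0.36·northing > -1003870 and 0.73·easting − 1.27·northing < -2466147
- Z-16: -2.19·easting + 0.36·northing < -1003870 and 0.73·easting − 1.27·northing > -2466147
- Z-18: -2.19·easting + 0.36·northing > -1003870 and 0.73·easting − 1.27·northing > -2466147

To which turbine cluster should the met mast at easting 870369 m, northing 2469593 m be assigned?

-2.19·870369 + 0.36·2469593 = -1017054.630, which is < -1003870
0.73·870369 − 1.27·2469593 = -2501013.740, which is < -2466147
This sign pattern matches Z-3.

Z-3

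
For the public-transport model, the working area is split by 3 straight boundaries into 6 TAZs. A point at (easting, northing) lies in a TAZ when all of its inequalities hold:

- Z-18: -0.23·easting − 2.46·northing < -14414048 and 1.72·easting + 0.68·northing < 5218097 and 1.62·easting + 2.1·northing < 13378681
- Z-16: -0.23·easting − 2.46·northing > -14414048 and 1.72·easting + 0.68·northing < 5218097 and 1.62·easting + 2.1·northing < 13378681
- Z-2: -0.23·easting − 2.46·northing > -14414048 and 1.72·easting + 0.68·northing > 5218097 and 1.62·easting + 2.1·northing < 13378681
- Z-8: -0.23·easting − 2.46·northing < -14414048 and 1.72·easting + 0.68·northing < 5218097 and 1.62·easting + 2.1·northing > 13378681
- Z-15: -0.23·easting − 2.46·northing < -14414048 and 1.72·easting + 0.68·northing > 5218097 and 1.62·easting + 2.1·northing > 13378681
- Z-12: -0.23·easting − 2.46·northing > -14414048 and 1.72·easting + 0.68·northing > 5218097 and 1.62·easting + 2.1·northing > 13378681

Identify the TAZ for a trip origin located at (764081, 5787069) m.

-0.23·764081 − 2.46·5787069 = -14411928.370, which is > -14414048
1.72·764081 + 0.68·5787069 = 5249426.240, which is > 5218097
1.62·764081 + 2.1·5787069 = 13390656.120, which is > 13378681
This sign pattern matches Z-12.

Z-12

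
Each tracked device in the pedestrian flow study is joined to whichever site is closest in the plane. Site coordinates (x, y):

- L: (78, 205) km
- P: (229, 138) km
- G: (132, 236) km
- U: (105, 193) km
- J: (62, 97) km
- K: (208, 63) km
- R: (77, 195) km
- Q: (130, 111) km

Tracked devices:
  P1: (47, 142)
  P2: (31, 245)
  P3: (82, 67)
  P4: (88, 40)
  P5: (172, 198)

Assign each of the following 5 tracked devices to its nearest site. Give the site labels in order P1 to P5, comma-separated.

J, L, J, J, G

P1 → J (d²=2250.00)
P2 → L (d²=3809.00)
P3 → J (d²=1300.00)
P4 → J (d²=3925.00)
P5 → G (d²=3044.00)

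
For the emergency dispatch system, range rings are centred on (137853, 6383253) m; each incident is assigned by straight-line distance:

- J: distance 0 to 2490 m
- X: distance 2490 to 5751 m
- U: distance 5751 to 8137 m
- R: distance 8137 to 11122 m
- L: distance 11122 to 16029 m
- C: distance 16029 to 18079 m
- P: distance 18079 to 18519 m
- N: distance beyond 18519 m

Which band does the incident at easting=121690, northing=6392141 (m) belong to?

Distance = √((121690−137853)² + (6392141−6383253)²) = √(261242569.000 + 78996544.000) = 18445.572 m.
18079 ≤ 18445.572 < 18519 → P.

P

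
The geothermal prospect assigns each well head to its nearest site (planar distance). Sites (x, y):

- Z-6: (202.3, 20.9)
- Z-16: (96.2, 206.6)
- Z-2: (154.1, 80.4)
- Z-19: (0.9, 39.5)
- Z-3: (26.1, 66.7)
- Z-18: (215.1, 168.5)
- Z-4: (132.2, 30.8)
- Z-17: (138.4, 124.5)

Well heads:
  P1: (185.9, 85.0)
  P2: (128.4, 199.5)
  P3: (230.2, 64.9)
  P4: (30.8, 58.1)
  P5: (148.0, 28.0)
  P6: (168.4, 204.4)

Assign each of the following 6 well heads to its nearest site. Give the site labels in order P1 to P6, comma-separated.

P1 → Z-2 (d²=1032.40)
P2 → Z-16 (d²=1087.25)
P3 → Z-6 (d²=2714.41)
P4 → Z-3 (d²=96.05)
P5 → Z-4 (d²=257.48)
P6 → Z-18 (d²=3469.70)

Z-2, Z-16, Z-6, Z-3, Z-4, Z-18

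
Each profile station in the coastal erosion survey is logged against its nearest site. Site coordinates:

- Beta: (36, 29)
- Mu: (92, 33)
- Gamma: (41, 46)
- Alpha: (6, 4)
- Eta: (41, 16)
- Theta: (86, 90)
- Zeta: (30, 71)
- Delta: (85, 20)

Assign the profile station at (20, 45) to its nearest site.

Squared distances to each site:
Beta: 512.000; Mu: 5328.000; Gamma: 442.000; Alpha: 1877.000; Eta: 1282.000; Theta: 6381.000; Zeta: 776.000; Delta: 4850.000.
Minimum at Gamma.

Gamma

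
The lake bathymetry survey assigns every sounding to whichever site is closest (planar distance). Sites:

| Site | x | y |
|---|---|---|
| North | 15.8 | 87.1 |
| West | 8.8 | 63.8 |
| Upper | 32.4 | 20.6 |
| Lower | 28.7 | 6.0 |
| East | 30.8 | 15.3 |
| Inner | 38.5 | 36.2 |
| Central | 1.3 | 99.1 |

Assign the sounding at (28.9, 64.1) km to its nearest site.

Squared distances to each site:
North: 700.610; West: 404.100; Upper: 1904.500; Lower: 3375.650; East: 2385.050; Inner: 870.570; Central: 1986.760.
Minimum at West.

West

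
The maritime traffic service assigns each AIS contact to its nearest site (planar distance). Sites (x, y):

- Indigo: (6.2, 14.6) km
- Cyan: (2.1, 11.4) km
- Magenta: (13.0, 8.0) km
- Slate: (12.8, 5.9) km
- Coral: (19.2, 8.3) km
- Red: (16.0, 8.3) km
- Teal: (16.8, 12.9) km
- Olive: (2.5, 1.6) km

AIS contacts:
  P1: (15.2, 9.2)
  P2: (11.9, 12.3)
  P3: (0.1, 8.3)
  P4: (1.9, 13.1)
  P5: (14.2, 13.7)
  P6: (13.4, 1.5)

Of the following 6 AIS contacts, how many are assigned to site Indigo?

0

P1 → Red
P2 → Magenta
P3 → Cyan
P4 → Cyan
P5 → Teal
P6 → Slate
0 of the 6 go to Indigo.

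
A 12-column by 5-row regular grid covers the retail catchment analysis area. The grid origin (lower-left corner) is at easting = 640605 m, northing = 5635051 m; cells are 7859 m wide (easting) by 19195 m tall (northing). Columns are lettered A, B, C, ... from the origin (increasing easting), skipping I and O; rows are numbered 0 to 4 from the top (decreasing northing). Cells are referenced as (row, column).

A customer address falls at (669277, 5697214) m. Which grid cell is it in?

Column index: ⌊(669277 − 640605) / 7859⌋ = ⌊3.648⌋ = 3 → column D
Row offset from origin: ⌊(5697214 − 5635051) / 19195⌋ = ⌊3.238⌋ = 3 → row 1 (counted from top)

(1, D)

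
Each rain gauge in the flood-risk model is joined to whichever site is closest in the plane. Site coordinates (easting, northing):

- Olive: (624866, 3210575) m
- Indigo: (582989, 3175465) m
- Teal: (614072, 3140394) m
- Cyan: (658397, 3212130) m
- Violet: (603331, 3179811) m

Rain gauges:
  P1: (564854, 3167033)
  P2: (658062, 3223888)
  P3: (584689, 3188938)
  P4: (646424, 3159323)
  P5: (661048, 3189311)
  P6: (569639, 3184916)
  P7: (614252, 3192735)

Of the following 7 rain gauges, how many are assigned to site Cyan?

P1 → Indigo
P2 → Cyan
P3 → Indigo
P4 → Teal
P5 → Cyan
P6 → Indigo
P7 → Violet
2 of the 7 go to Cyan.

2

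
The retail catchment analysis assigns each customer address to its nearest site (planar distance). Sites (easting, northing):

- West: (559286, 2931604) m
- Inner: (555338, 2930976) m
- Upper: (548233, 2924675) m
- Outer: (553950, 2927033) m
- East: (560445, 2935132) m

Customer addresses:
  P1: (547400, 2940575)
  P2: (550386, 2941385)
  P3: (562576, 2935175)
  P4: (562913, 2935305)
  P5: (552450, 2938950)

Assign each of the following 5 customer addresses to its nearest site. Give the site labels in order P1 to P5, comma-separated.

Inner, Inner, East, East, Inner

P1 → Inner (d²=155152645.00)
P2 → Inner (d²=132869585.00)
P3 → East (d²=4543010.00)
P4 → East (d²=6120953.00)
P5 → Inner (d²=71925220.00)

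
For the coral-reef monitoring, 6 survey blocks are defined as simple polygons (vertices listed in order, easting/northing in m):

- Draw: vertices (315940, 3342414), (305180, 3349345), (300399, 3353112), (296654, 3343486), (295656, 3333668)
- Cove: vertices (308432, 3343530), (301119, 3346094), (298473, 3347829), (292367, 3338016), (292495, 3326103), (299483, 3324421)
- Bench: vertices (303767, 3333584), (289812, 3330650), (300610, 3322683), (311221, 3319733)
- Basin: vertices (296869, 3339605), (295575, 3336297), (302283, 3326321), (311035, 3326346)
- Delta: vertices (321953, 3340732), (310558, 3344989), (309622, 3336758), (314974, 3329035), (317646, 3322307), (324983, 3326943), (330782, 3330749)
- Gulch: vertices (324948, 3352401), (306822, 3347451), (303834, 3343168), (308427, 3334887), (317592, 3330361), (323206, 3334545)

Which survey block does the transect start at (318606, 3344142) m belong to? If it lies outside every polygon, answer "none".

Gulch

Cast a ray rightward from (318606, 3344142). For each polygon, the edges (by vertex number in listed order) whose endpoints lie on opposite sides of northing = 3344142, where each meets that height, and whether that is right or left of the point:
Draw: 1–2 at easting≈313257.4 (left), 3–4 at easting≈296909.2 (left) → 0 crossings.
Cove: 1–2 at easting≈306686.5 (left), 3–4 at easting≈296178.8 (left) → 0 crossings.
Bench: no edge straddles that height → 0 crossings.
Basin: no edge straddles that height → 0 crossings.
Delta: 1–2 at easting≈312825.2 (left), 2–3 at easting≈310461.7 (left) → 0 crossings.
Gulch: 2–3 at easting≈304513.5 (left), 6–1 at easting≈324142.3 (right) → 1 crossing.
Only Gulch has an odd count, so the point is inside Gulch.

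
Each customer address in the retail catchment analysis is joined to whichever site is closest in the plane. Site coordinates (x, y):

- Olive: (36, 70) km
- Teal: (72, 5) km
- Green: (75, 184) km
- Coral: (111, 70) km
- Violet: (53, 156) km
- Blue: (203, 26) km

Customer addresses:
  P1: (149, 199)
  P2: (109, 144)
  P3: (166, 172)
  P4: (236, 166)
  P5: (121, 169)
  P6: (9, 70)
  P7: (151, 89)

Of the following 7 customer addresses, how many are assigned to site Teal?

0

P1 → Green
P2 → Green
P3 → Green
P4 → Blue
P5 → Green
P6 → Olive
P7 → Coral
0 of the 7 go to Teal.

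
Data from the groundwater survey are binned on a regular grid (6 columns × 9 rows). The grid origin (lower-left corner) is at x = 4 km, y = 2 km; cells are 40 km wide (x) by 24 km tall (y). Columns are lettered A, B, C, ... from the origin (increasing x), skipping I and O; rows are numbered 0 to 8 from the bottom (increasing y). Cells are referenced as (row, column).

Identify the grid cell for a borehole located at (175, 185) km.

Column index: ⌊(175 − 4) / 40⌋ = ⌊4.275⌋ = 4 → column E
Row offset from origin: ⌊(185 − 2) / 24⌋ = ⌊7.625⌋ = 7 → row 7

(7, E)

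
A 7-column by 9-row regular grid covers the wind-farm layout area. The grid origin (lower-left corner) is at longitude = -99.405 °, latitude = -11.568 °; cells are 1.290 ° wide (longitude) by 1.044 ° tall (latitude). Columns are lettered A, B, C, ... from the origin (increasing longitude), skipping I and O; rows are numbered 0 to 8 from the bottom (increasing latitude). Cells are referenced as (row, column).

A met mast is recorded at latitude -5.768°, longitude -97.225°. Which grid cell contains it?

Column index: ⌊(-97.225 − -99.405) / 1.290⌋ = ⌊1.690⌋ = 1 → column B
Row offset from origin: ⌊(-5.768 − -11.568) / 1.044⌋ = ⌊5.556⌋ = 5 → row 5

(5, B)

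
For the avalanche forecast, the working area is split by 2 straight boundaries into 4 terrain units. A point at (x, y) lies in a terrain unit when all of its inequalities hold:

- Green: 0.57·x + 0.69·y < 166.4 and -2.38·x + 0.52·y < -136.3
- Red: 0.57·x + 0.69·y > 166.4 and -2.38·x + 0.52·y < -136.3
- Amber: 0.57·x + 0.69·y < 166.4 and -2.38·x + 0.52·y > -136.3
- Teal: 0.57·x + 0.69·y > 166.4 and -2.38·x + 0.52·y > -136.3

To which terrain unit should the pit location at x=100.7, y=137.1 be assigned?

0.57·100.7 + 0.69·137.1 = 151.998, which is < 166.4
-2.38·100.7 + 0.52·137.1 = -168.374, which is < -136.3
This sign pattern matches Green.

Green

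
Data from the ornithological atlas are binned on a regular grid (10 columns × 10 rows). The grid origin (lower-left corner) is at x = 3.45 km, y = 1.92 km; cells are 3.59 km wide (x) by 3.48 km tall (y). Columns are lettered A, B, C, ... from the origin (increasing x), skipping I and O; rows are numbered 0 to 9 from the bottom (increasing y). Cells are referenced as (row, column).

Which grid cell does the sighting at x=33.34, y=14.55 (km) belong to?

(3, J)

Column index: ⌊(33.34 − 3.45) / 3.59⌋ = ⌊8.326⌋ = 8 → column J
Row offset from origin: ⌊(14.55 − 1.92) / 3.48⌋ = ⌊3.629⌋ = 3 → row 3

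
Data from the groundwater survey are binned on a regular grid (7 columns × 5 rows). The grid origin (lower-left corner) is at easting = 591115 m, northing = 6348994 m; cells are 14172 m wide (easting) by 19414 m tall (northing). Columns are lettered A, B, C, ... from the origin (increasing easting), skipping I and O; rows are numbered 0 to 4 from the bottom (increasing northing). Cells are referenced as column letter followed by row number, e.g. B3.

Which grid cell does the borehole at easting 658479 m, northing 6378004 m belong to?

E1

Column index: ⌊(658479 − 591115) / 14172⌋ = ⌊4.753⌋ = 4 → column E
Row offset from origin: ⌊(6378004 − 6348994) / 19414⌋ = ⌊1.494⌋ = 1 → row 1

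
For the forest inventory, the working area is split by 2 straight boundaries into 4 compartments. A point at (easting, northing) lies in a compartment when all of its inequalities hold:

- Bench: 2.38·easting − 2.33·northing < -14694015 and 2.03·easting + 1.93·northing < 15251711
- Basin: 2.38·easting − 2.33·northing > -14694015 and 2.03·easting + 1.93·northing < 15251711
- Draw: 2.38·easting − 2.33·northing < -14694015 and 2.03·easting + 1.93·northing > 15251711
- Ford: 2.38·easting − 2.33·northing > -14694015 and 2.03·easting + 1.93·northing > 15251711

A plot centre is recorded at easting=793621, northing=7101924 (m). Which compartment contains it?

Ford

2.38·793621 − 2.33·7101924 = -14658664.940, which is > -14694015
2.03·793621 + 1.93·7101924 = 15317763.950, which is > 15251711
This sign pattern matches Ford.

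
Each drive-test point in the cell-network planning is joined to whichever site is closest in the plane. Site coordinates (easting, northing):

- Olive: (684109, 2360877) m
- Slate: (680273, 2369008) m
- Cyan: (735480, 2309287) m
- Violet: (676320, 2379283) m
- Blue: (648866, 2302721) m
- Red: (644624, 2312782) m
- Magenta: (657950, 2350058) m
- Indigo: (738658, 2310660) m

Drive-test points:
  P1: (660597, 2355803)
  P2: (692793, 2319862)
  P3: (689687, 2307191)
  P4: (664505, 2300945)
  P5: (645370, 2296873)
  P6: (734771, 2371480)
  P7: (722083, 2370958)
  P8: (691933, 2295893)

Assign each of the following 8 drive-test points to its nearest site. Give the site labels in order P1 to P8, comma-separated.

P1 → Magenta (d²=40011634.00)
P2 → Olive (d²=1757642081.00)
P3 → Blue (d²=1686334941.00)
P4 → Blue (d²=247732497.00)
P5 → Blue (d²=46421120.00)
P6 → Olive (d²=2679061853.00)
P7 → Olive (d²=1543651237.00)
P8 → Blue (d²=1901388073.00)

Magenta, Olive, Blue, Blue, Blue, Olive, Olive, Blue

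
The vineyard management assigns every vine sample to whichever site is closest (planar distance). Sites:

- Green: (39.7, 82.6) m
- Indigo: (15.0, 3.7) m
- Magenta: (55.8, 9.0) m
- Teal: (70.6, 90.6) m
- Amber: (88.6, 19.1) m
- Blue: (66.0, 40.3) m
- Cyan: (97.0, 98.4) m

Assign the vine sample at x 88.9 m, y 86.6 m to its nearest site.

Squared distances to each site:
Green: 2436.640; Indigo: 12333.620; Magenta: 7117.370; Teal: 350.890; Amber: 4556.340; Blue: 2668.100; Cyan: 204.850.
Minimum at Cyan.

Cyan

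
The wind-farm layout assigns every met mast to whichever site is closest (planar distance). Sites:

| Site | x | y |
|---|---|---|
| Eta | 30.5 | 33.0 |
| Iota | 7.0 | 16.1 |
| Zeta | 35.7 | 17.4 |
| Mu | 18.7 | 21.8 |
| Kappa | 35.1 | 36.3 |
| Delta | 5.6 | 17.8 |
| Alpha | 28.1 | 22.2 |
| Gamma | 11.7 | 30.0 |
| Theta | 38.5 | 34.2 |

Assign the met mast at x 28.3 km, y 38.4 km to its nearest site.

Squared distances to each site:
Eta: 34.000; Iota: 950.980; Zeta: 495.760; Mu: 367.720; Kappa: 50.650; Delta: 939.650; Alpha: 262.480; Gamma: 346.120; Theta: 121.680.
Minimum at Eta.

Eta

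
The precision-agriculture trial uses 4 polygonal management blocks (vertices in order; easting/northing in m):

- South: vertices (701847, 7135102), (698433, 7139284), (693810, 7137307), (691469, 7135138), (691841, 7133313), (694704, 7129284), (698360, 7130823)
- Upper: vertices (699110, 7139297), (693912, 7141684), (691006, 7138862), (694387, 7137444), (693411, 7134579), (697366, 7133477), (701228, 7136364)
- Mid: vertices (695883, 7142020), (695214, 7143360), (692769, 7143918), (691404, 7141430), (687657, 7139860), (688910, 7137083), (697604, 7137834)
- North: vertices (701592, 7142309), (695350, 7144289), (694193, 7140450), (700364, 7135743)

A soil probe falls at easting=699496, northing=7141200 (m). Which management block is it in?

North

Cast a ray rightward from (699496, 7141200). For each polygon, the edges (by vertex number in listed order) whose endpoints lie on opposite sides of northing = 7141200, where each meets that height, and whether that is right or left of the point:
South: no edge straddles that height → 0 crossings.
Upper: 1–2 at easting≈694966.0 (left), 2–3 at easting≈693413.6 (left) → 0 crossings.
Mid: 4–5 at easting≈690855.1 (left), 7–1 at easting≈696220.1 (left) → 0 crossings.
North: 2–3 at easting≈694419.0 (left), 4–1 at easting≈701384.6 (right) → 1 crossing.
Only North has an odd count, so the point is inside North.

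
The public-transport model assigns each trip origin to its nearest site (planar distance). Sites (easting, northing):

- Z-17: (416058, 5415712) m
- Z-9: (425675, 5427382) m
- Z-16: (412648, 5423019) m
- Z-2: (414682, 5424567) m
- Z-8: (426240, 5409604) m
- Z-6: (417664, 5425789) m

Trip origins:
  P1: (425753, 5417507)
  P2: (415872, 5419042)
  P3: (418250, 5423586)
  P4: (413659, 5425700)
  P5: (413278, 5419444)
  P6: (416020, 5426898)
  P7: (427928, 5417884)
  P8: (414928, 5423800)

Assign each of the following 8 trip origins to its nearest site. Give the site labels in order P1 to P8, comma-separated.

Z-8, Z-17, Z-6, Z-2, Z-16, Z-6, Z-8, Z-2

P1 → Z-8 (d²=62694578.00)
P2 → Z-17 (d²=11123496.00)
P3 → Z-6 (d²=5196605.00)
P4 → Z-2 (d²=2330218.00)
P5 → Z-16 (d²=13177525.00)
P6 → Z-6 (d²=3932617.00)
P7 → Z-8 (d²=71407744.00)
P8 → Z-2 (d²=648805.00)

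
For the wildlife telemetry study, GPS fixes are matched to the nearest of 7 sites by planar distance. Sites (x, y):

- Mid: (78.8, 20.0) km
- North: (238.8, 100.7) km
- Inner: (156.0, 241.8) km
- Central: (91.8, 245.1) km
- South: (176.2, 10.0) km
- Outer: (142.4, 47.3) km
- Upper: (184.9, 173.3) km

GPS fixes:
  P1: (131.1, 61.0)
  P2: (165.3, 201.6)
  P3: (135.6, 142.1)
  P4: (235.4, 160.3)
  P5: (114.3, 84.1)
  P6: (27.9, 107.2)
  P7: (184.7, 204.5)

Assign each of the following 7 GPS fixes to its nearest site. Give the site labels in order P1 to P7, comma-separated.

Outer, Upper, Upper, Upper, Outer, Mid, Upper

P1 → Outer (d²=315.38)
P2 → Upper (d²=1185.05)
P3 → Upper (d²=3403.93)
P4 → Upper (d²=2719.25)
P5 → Outer (d²=2143.85)
P6 → Mid (d²=10194.65)
P7 → Upper (d²=973.48)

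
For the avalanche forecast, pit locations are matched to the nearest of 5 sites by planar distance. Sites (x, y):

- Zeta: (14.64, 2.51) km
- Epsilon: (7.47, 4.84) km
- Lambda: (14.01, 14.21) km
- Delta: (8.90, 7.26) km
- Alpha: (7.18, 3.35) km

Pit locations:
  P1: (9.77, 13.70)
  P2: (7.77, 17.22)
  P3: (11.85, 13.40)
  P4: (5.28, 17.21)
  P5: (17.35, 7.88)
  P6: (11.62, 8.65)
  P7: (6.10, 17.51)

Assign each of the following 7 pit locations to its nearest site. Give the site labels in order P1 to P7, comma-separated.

P1 → Lambda (d²=18.24)
P2 → Lambda (d²=48.00)
P3 → Lambda (d²=5.32)
P4 → Lambda (d²=85.21)
P5 → Zeta (d²=36.18)
P6 → Delta (d²=9.33)
P7 → Lambda (d²=73.46)

Lambda, Lambda, Lambda, Lambda, Zeta, Delta, Lambda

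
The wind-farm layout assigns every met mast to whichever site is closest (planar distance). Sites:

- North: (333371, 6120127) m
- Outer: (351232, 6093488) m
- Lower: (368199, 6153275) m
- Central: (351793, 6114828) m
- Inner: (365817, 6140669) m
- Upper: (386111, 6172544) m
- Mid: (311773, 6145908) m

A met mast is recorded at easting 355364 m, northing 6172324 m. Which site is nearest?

Lower

Squared distances to each site:
North: 3208218858.000; Outer: 6232188320.000; Lower: 527601626.000; Central: 3318542057.000; Inner: 1111304234.000; Upper: 945426409.000; Mid: 2597980337.000.
Minimum at Lower.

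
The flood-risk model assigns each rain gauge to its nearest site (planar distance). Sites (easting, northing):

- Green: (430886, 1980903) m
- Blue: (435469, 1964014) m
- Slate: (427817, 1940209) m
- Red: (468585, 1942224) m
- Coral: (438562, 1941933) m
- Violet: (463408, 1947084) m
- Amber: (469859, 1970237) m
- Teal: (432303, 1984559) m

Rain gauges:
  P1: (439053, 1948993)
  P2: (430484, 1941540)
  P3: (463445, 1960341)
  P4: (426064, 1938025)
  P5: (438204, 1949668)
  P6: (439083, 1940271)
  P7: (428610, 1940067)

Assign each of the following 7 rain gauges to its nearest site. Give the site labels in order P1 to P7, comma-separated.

Coral, Slate, Amber, Slate, Coral, Coral, Slate

P1 → Coral (d²=50084681.00)
P2 → Slate (d²=8884450.00)
P3 → Amber (d²=139070212.00)
P4 → Slate (d²=7842865.00)
P5 → Coral (d²=59958389.00)
P6 → Coral (d²=3033685.00)
P7 → Slate (d²=649013.00)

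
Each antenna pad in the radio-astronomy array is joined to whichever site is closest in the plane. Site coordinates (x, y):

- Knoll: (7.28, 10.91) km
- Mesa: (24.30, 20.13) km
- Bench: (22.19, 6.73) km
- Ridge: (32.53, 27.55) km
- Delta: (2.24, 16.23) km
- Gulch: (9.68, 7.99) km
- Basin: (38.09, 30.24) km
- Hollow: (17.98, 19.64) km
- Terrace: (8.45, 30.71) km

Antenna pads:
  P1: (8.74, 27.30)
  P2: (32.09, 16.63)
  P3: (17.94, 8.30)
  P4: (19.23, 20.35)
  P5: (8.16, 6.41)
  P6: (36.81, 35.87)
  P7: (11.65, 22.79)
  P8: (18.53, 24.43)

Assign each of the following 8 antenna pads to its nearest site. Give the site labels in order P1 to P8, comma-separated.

Terrace, Mesa, Bench, Hollow, Gulch, Basin, Hollow, Hollow

P1 → Terrace (d²=11.71)
P2 → Mesa (d²=72.93)
P3 → Bench (d²=20.53)
P4 → Hollow (d²=2.07)
P5 → Gulch (d²=4.81)
P6 → Basin (d²=33.34)
P7 → Hollow (d²=49.99)
P8 → Hollow (d²=23.25)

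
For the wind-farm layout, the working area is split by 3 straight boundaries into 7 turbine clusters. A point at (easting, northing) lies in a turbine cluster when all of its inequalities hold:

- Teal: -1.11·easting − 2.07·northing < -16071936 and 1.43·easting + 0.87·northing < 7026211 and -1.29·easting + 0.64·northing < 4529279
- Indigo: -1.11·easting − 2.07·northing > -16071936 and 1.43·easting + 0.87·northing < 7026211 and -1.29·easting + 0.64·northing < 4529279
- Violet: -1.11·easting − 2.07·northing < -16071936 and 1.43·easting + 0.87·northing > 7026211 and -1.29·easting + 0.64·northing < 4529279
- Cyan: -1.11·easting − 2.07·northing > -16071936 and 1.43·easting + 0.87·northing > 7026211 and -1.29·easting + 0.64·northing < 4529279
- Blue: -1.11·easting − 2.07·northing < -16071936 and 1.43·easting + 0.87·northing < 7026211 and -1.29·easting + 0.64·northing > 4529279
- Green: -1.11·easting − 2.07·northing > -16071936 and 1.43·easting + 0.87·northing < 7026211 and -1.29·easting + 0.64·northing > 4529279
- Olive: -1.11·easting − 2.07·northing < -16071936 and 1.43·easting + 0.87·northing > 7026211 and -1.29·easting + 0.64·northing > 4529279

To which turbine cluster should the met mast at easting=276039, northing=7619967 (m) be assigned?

Teal

-1.11·276039 − 2.07·7619967 = -16079734.980, which is < -16071936
1.43·276039 + 0.87·7619967 = 7024107.060, which is < 7026211
-1.29·276039 + 0.64·7619967 = 4520688.570, which is < 4529279
This sign pattern matches Teal.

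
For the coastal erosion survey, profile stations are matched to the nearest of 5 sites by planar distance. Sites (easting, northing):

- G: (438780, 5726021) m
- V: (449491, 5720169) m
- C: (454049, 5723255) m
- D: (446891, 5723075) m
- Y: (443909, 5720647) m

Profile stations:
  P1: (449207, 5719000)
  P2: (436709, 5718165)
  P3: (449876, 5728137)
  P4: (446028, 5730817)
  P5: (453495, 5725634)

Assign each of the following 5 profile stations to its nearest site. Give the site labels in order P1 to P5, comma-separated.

V, Y, D, D, C

P1 → V (d²=1447217.00)
P2 → Y (d²=58000324.00)
P3 → D (d²=34534069.00)
P4 → D (d²=60683333.00)
P5 → C (d²=5966557.00)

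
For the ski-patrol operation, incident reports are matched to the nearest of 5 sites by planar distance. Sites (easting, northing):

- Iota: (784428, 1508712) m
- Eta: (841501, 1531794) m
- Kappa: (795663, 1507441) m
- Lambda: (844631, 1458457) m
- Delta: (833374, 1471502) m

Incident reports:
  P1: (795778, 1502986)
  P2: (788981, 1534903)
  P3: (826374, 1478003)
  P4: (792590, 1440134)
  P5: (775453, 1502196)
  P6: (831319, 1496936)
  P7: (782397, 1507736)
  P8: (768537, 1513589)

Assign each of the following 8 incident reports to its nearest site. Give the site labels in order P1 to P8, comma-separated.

P1 → Kappa (d²=19860250.00)
P2 → Iota (d²=706698290.00)
P3 → Delta (d²=91263001.00)
P4 → Delta (d²=2647286080.00)
P5 → Iota (d²=123008881.00)
P6 → Delta (d²=651111381.00)
P7 → Iota (d²=5077537.00)
P8 → Iota (d²=276309010.00)

Kappa, Iota, Delta, Delta, Iota, Delta, Iota, Iota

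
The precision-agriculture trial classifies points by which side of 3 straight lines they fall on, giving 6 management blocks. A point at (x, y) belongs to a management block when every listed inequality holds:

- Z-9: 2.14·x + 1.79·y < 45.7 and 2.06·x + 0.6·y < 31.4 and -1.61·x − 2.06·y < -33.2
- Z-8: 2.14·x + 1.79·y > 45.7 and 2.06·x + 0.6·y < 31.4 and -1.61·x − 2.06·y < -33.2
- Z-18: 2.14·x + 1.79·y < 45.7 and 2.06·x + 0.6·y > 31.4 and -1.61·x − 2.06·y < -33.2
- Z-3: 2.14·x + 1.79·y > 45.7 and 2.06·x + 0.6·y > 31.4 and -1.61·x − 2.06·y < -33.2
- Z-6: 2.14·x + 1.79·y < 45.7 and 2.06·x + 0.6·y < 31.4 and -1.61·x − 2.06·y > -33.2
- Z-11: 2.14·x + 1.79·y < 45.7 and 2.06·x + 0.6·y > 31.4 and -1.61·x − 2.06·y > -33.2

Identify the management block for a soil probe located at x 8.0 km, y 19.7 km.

2.14·8.0 + 1.79·19.7 = 52.383, which is > 45.7
2.06·8.0 + 0.6·19.7 = 28.300, which is < 31.4
-1.61·8.0 − 2.06·19.7 = -53.462, which is < -33.2
This sign pattern matches Z-8.

Z-8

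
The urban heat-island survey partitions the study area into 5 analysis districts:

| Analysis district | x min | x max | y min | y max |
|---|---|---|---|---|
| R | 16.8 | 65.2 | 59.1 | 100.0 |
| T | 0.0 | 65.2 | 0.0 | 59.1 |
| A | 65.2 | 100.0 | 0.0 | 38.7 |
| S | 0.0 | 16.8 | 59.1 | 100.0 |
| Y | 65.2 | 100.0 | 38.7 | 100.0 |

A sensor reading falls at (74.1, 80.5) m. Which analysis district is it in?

Y

The point has x = 74.1 and y = 80.5.
Only Y satisfies 65.2 ≤ x ≤ 100.0 and 38.7 ≤ y ≤ 100.0.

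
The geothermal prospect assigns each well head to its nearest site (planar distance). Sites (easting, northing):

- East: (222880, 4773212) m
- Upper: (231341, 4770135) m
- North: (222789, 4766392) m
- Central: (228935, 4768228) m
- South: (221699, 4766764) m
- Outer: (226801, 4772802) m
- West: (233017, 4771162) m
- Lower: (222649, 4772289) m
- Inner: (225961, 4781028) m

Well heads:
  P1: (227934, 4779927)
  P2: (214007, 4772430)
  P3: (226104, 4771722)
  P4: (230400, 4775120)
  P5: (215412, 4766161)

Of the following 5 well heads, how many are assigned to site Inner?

1

P1 → Inner
P2 → Lower
P3 → Outer
P4 → Outer
P5 → South
1 of the 5 goes to Inner.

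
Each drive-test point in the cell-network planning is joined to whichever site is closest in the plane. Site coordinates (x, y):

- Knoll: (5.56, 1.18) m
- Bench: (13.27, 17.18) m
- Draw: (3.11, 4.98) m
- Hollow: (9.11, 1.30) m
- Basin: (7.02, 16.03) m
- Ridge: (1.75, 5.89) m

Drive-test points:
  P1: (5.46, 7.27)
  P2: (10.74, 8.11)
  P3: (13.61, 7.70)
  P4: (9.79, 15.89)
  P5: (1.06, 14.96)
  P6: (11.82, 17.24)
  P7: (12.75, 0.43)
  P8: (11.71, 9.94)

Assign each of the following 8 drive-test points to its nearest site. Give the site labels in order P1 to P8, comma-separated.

Draw, Hollow, Hollow, Basin, Basin, Bench, Hollow, Bench

P1 → Draw (d²=10.77)
P2 → Hollow (d²=49.03)
P3 → Hollow (d²=61.21)
P4 → Basin (d²=7.69)
P5 → Basin (d²=36.67)
P6 → Bench (d²=2.11)
P7 → Hollow (d²=14.01)
P8 → Bench (d²=54.85)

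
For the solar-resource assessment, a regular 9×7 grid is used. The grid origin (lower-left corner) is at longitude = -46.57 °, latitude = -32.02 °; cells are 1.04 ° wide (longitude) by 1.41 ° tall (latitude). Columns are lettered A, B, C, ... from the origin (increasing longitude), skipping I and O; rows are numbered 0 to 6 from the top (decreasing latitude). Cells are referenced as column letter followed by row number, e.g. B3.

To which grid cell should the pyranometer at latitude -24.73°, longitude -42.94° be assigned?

Column index: ⌊(-42.94 − -46.57) / 1.04⌋ = ⌊3.490⌋ = 3 → column D
Row offset from origin: ⌊(-24.73 − -32.02) / 1.41⌋ = ⌊5.170⌋ = 5 → row 1 (counted from top)

D1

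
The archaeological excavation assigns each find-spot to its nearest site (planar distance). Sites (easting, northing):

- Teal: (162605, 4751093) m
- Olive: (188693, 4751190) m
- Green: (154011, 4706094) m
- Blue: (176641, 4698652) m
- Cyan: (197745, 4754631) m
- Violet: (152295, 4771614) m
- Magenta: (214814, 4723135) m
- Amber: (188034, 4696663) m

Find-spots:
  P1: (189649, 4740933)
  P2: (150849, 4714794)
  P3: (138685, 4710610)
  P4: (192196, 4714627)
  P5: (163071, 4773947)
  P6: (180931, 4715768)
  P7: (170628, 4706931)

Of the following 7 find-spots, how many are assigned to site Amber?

P1 → Olive
P2 → Green
P3 → Green
P4 → Amber
P5 → Violet
P6 → Blue
P7 → Blue
1 of the 7 goes to Amber.

1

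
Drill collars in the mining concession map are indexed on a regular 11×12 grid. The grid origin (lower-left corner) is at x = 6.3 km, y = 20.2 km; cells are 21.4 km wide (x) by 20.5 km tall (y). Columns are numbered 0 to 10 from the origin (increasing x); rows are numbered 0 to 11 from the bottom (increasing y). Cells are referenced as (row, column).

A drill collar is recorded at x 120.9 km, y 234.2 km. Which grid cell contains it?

(10, 5)

Column index: ⌊(120.9 − 6.3) / 21.4⌋ = ⌊5.355⌋ = 5
Row offset from origin: ⌊(234.2 − 20.2) / 20.5⌋ = ⌊10.439⌋ = 10 → row 10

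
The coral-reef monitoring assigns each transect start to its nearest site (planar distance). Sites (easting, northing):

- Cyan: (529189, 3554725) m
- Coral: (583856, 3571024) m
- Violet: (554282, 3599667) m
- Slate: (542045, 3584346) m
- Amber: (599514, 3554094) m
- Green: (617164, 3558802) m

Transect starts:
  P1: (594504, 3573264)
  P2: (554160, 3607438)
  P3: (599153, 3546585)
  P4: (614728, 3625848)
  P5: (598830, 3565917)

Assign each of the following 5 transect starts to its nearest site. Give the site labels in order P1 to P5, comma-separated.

P1 → Coral (d²=118397504.00)
P2 → Violet (d²=60403325.00)
P3 → Amber (d²=56515402.00)
P4 → Coral (d²=3958751360.00)
P5 → Amber (d²=140251185.00)

Coral, Violet, Amber, Coral, Amber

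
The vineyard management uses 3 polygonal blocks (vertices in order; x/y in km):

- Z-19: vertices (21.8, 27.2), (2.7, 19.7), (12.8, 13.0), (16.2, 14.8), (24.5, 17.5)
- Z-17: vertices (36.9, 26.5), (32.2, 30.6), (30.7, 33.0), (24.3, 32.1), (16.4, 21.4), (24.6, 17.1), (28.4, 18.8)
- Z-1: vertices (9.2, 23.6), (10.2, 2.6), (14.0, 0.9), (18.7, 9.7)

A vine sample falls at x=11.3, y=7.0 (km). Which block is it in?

Z-1

Cast a ray rightward from (11.3, 7.0). For each polygon, the edges (by vertex number in listed order) whose endpoints lie on opposite sides of y = 7.0, where each meets that height, and whether that is right or left of the point:
Z-19: no edge straddles that height → 0 crossings.
Z-17: no edge straddles that height → 0 crossings.
Z-1: 1–2 at x≈9.99 (left), 3–4 at x≈17.26 (right) → 1 crossing.
Only Z-1 has an odd count, so the point is inside Z-1.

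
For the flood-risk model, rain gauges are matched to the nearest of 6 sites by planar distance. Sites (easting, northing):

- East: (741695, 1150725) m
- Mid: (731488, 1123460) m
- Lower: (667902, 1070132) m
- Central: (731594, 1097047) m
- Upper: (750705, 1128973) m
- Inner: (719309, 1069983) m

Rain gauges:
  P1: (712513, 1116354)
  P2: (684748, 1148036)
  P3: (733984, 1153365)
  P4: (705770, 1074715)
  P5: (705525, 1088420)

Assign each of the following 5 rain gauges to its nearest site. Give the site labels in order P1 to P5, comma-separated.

P1 → Mid (d²=410545861.00)
P2 → Mid (d²=2788607376.00)
P3 → East (d²=66429121.00)
P4 → Inner (d²=205696345.00)
P5 → Inner (d²=529921625.00)

Mid, Mid, East, Inner, Inner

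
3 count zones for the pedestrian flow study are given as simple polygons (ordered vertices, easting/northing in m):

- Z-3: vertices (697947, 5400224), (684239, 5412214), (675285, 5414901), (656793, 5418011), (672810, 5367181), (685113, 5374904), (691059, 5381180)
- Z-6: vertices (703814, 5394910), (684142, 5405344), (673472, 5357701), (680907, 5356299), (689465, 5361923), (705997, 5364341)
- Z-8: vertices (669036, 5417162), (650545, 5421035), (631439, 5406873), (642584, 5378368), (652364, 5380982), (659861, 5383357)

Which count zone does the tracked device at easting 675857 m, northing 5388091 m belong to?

Cast a ray rightward from (675857, 5388091). For each polygon, the edges (by vertex number in listed order) whose endpoints lie on opposite sides of northing = 5388091, where each meets that height, and whether that is right or left of the point:
Z-3: 4–5 at easting≈666221.1 (left), 7–1 at easting≈693558.6 (right) → 1 crossing.
Z-6: 2–3 at easting≈680278.1 (right), 6–1 at easting≈704301.0 (right) → 2 crossings.
Z-8: 3–4 at easting≈638782.5 (left), 6–1 at easting≈661145.9 (left) → 0 crossings.
Only Z-3 has an odd count, so the point is inside Z-3.

Z-3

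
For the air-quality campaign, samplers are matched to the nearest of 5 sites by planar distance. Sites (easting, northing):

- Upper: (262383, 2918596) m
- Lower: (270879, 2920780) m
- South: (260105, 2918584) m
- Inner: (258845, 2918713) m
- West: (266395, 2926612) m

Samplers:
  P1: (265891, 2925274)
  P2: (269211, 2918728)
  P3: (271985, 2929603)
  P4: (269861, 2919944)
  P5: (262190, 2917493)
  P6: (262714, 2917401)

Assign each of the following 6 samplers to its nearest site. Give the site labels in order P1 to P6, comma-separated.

P1 → West (d²=2044260.00)
P2 → Lower (d²=6992928.00)
P3 → West (d²=40194181.00)
P4 → Lower (d²=1735220.00)
P5 → Upper (d²=1253858.00)
P6 → Upper (d²=1537586.00)

West, Lower, West, Lower, Upper, Upper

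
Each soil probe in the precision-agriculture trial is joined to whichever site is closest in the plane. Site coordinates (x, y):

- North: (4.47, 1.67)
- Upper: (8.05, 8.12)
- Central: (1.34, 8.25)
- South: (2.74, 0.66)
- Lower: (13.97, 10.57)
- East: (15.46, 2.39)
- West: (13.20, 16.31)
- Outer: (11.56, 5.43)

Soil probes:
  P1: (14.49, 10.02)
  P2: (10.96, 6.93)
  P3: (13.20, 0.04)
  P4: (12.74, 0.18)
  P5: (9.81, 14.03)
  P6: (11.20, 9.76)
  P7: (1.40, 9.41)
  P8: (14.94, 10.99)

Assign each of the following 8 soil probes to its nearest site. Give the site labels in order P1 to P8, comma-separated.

P1 → Lower (d²=0.57)
P2 → Outer (d²=2.61)
P3 → East (d²=10.63)
P4 → East (d²=12.28)
P5 → West (d²=16.69)
P6 → Lower (d²=8.33)
P7 → Central (d²=1.35)
P8 → Lower (d²=1.12)

Lower, Outer, East, East, West, Lower, Central, Lower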